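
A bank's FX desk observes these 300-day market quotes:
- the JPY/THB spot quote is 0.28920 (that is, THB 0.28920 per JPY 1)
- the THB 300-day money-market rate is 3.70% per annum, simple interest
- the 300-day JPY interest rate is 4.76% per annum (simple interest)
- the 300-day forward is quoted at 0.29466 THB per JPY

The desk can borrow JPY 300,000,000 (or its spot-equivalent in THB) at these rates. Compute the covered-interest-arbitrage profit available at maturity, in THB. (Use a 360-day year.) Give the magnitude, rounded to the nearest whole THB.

THB 2,469,354

T = 300/360 years.
Route A — deposit JPY, sell forward: 300,000,000 × 1.0396666667 × 0.29466 = THB 91,904,454.00.
Route B — convert at spot, deposit THB: 300,000,000 × 0.28920 × 1.0308333333 = THB 89,435,100.00.
The quoted forward overvalues JPY, so borrow THB, buy JPY at spot, deposit the JPY at 4.76%, and sell the proceeds forward at 0.29466.
The gap between the two covered legs is THB 2,469,354.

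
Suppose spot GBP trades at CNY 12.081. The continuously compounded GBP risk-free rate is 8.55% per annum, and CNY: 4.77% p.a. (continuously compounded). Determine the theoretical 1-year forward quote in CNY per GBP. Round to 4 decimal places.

11.6329

T = 1 year.
CNY growth factor: e^(0.0477×1) = 1.04885595.
GBP growth factor: e^(0.0855×1) = 1.08926156.
CIP: F = S · (grow CNY)/(grow GBP) = 12.081 × 1.04885595/1.08926156 = 11.632861 CNY per GBP.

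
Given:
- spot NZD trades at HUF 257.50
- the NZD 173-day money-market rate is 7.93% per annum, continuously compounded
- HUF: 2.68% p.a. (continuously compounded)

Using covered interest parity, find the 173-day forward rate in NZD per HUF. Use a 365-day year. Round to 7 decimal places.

T = 173/365 years.
Growth of 1 HUF over T: e^(0.0268×173/365) = 1.0127835.
NZD growth factor: e^(0.0793×173/365) = 1.0383013.
So F = 257.5 × 1.0127835 / 1.0383013 = 251.1716 (HUF/NZD).
Invert for NZD per HUF: 1 / 251.1716 = 0.0039813.

0.0039813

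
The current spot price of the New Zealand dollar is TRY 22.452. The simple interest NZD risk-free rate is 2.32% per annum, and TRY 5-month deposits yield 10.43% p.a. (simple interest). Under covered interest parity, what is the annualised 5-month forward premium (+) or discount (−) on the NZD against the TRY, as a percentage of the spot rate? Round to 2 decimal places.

T = 5/12 years.
F = S · g_TRY/g_NZD = 22.452 × 1.0434583/1.0096667 = 23.203425.
(F − S)/S ÷ T = (23.203425 − 22.452)/22.452/(5/12) = 0.080323 → 8.03%.

+8.03%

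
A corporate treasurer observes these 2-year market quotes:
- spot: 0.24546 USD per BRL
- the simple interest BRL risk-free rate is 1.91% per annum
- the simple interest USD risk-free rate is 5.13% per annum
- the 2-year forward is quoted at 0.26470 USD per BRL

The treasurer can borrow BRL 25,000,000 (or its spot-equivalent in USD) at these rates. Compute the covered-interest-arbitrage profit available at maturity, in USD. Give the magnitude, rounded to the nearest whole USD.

T = 2 years.
Route A — deposit BRL, sell forward: 25,000,000 × 1.038200 × 0.26470 = USD 6,870,288.50.
Route B — convert at spot, deposit USD: 25,000,000 × 0.24546 × 1.102600 = USD 6,766,104.90.
The quoted forward overvalues BRL, so borrow USD, buy BRL at spot, deposit the BRL at 1.91%, and sell the proceeds forward at 0.26470.
Profit = 6,870,288.50 − 6,766,104.90 = USD 104,184.

USD 104,184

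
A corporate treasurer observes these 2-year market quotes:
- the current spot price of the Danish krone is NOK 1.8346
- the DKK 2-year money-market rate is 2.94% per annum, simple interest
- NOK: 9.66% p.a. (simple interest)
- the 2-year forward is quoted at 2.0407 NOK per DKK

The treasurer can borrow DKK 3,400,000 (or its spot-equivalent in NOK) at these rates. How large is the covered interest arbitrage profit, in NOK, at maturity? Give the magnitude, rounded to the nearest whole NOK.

T = 2 years.
Route A — deposit DKK, sell forward: 3,400,000 × 1.058800 × 2.0407 = NOK 7,346,356.74.
Route B — convert at spot, deposit NOK: 3,400,000 × 1.8346 × 1.193200 = NOK 7,442,752.05.
The quoted forward undervalues DKK, so borrow DKK, convert to NOK at spot, deposit the NOK at 9.66%, and buy DKK forward at 2.0407 to cover the loan.
Arbitrage profit = |7,346,356.74 − 7,442,752.05| = NOK 96,395.

NOK 96,395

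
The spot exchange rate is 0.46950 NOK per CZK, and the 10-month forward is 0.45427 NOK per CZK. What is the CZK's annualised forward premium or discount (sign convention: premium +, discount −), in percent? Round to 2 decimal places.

-3.89%

T = 10/12 years.
Period premium: (0.45427 − 0.4695)/0.4695 = -0.0324388.
Per annum: -0.0324388 / (10/12) = -0.038927 = -3.89%.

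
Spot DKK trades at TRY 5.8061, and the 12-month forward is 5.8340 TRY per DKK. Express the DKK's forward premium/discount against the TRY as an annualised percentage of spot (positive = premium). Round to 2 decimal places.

T = 1 year.
(F − S)/S = (5.8340 − 5.8061)/5.8061 = 0.0048053.
Per annum: 0.0048053 / 1 = 0.004805 = 0.48%.

+0.48%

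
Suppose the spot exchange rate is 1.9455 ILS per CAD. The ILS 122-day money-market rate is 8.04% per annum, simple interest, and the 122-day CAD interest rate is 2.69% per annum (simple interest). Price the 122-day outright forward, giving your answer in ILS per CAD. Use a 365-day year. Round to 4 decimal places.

1.9800

T = 122/365 years.
Growth of 1 ILS over T: 1 + 0.0804×122/365 = 1.0268734.
Growth of 1 CAD over T: 1 + 0.0269×122/365 = 1.0089912.
CIP: F = S · (grow ILS)/(grow CAD) = 1.9455 × 1.0268734/1.0089912 = 1.979980 ILS per CAD.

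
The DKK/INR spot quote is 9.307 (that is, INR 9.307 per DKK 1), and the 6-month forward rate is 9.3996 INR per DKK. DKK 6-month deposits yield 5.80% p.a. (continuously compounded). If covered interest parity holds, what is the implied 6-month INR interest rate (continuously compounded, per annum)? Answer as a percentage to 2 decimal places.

7.78%

T = 6/12 years.
CIP gives F = S · g_INR/g_DKK, so g_INR/g_DKK = 9.3996/9.307 = 1.0099495.
The DKK side grows by e^(0.0580×6/12) = 1.0294246.
That pins the INR growth at 1.0396669.
r = ln(1.0396669)/(6/12) = 0.077801 → 7.78%.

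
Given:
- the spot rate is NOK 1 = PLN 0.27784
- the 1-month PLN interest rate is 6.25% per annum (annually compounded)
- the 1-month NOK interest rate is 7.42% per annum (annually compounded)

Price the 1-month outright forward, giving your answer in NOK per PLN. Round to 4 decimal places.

T = 1/12 years.
Growth of 1 PLN over T: (1 + 0.0625)^(1/12) = 1.0050648.
Growth of 1 NOK over T: (1 + 0.0742)^(1/12) = 1.0059825.
CIP: F = S · (grow PLN)/(grow NOK) = 0.27784 × 1.0050648/1.0059825 = 0.2775865 PLN per NOK.
Invert for NOK per PLN: 1 / 0.2775865 = 3.6025.

3.6025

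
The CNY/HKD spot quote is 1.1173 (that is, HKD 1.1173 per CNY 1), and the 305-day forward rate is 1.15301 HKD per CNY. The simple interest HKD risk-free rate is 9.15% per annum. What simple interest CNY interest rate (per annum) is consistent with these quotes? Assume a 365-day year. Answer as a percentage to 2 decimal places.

T = 305/365 years.
CIP gives F = S · g_HKD/g_CNY, so g_HKD/g_CNY = 1.15301/1.1173 = 1.0319610.
HKD growth factor: 1 + 0.0915×305/365 = 1.0764589.
So the CNY growth factor = 1.0431197.
r = (1.0431197 − 1)/(305/365) = 0.051602 → 5.16%.

5.16%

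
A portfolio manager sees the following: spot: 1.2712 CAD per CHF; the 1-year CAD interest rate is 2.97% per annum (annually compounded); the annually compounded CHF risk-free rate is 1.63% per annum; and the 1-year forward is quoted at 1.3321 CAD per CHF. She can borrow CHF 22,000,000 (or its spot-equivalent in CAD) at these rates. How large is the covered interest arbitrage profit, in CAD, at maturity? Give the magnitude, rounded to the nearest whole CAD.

CAD 986,889

T = 1 year.
Route A — deposit CHF, sell forward: 22,000,000 × 1.016300 × 1.3321 = CAD 29,783,891.06.
Route B — convert at spot, deposit CAD: 22,000,000 × 1.2712 × 1.029700 = CAD 28,797,002.08.
The quoted forward overvalues CHF, so borrow CAD, buy CHF at spot, deposit the CHF at 1.63%, and sell the proceeds forward at 1.3321.
Profit = 29,783,891.06 − 28,797,002.08 = CAD 986,889.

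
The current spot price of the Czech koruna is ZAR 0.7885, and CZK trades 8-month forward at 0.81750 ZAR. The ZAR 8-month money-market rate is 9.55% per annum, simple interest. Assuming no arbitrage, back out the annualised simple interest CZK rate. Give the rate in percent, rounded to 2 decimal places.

3.89%

T = 8/12 years.
By CIP, F/S equals the ZAR-to-CZK growth ratio: 0.8175/0.7885 = 1.0367787.
ZAR growth factor: 1 + 0.0955×8/12 = 1.0636667.
That pins the CZK growth at 1.0259342.
r = (1.0259342 − 1)/(8/12) = 0.038901 → 3.89%.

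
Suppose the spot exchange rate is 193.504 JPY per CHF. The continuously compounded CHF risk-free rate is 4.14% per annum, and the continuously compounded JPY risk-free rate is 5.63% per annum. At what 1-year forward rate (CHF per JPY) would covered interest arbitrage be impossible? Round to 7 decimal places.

0.0050914

T = 1 year.
JPY accumulates by e^(0.0563×1) = 1.057915.
Growth of 1 CHF over T: e^(0.0414×1) = 1.0422689.
Forward (JPY per CHF) = 193.504 × 1.057915 / 1.0422689 = 196.4088.
Invert for CHF per JPY: 1 / 196.4088 = 0.0050914.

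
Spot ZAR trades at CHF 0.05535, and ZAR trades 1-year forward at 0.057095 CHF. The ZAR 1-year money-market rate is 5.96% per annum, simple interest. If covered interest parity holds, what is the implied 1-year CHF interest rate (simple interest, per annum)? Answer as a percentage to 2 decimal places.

9.30%

T = 1 year.
CIP gives F = S · g_CHF/g_ZAR, so g_CHF/g_ZAR = 0.057095/0.05535 = 1.0315266.
ZAR growth factor: 1 + 0.0596×1 = 1.059600.
So the CHF growth factor = 1.0930056.
(1.0930056 − 1)/T = 0.093006, i.e. 9.30%.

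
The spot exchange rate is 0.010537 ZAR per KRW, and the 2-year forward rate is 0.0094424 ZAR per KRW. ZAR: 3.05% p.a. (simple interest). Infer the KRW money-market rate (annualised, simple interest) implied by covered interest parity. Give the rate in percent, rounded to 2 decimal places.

9.20%

T = 2 years.
CIP gives F = S · g_ZAR/g_KRW, so g_ZAR/g_KRW = 0.0094424/0.010537 = 0.8961184.
The ZAR side grows by 1 + 0.0305×2 = 1.061000.
That pins the KRW growth at 1.1839953.
(1.1839953 − 1)/T = 0.091998, i.e. 9.20%.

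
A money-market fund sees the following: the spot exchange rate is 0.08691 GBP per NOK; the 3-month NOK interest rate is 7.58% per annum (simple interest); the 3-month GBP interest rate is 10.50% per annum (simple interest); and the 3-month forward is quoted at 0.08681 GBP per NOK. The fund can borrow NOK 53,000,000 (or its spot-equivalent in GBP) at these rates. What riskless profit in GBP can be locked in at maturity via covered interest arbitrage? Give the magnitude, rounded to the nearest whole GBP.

T = 3/12 years.
Route A — deposit NOK, sell forward: 53,000,000 × 1.018950 × 0.08681 = GBP 4,688,117.62.
Route B — convert at spot, deposit GBP: 53,000,000 × 0.08691 × 1.026250 = GBP 4,727,143.54.
The quoted forward undervalues NOK, so borrow NOK, convert to GBP at spot, deposit the GBP at 10.50%, and buy NOK forward at 0.08681 to cover the loan.
The gap between the two covered legs is GBP 39,026.

GBP 39,026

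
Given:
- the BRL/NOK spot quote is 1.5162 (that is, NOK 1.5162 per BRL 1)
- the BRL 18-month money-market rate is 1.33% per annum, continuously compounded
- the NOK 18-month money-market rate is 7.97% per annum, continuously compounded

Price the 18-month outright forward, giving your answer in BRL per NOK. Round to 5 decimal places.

0.59702

T = 18/12 years.
NOK growth factor: e^(0.0797×18/12) = 1.1269896.
BRL growth factor: e^(0.0133×18/12) = 1.0201503.
Forward (NOK per BRL) = 1.5162 × 1.1269896 / 1.0201503 = 1.674990.
Invert for BRL per NOK: 1 / 1.674990 = 0.59702.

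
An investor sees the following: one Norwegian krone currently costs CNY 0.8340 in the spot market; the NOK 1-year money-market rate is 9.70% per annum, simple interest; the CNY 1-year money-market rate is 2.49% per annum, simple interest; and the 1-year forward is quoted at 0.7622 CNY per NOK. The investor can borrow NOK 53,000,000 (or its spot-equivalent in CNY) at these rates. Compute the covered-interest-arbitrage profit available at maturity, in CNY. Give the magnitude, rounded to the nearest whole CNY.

CNY 987,560

T = 1 year.
Invest the NOK and cover forward: 53,000,000 × 1.097000 × 0.7622 = CNY 44,315,070.20.
Convert at spot and invest in CNY: 53,000,000 × 0.8340 × 1.024900 = CNY 45,302,629.80.
The quoted forward undervalues NOK, so borrow NOK, convert to CNY at spot, deposit the CNY at 2.49%, and buy NOK forward at 0.7622 to cover the loan.
The gap between the two covered legs is CNY 987,560.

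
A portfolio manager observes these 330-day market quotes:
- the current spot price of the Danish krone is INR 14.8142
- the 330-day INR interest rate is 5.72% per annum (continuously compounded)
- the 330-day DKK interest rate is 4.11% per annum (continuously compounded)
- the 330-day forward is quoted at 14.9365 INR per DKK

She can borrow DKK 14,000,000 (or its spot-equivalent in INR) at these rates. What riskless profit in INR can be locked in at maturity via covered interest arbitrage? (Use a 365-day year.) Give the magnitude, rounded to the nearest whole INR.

INR 1,379,116

T = 330/365 years.
Invest the DKK and cover forward: 14,000,000 × 1.03785792763 × 14.9365 = INR 217,027,509.10.
Convert at spot and invest in INR: 14,000,000 × 14.8142 × 1.05307564533 = INR 218,406,625.15.
The quoted forward undervalues DKK, so borrow DKK, convert to INR at spot, deposit the INR at 5.72%, and buy DKK forward at 14.9365 to cover the loan.
Arbitrage profit = |217,027,509.10 − 218,406,625.15| = INR 1,379,116.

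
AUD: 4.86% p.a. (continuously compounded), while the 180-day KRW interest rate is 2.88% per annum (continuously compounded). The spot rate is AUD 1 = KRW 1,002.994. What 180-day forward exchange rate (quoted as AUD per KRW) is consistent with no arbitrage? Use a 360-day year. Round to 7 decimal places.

0.0010069

T = 180/360 years.
KRW growth factor: e^(0.0288×180/360) = 1.0145042.
Growth of 1 AUD over T: e^(0.0486×180/360) = 1.0245977.
So F = 1002.994 × 1.0145042 / 1.0245977 = 993.1133 (KRW/AUD).
Invert for AUD per KRW: 1 / 993.1133 = 0.0010069.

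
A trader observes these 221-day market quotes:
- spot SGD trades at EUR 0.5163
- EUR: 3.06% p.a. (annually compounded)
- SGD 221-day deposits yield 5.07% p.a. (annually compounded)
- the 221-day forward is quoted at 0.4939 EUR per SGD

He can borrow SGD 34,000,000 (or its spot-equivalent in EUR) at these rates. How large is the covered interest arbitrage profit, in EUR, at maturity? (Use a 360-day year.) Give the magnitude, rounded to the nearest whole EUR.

T = 221/360 years.
Keep in SGD, deliver into the forward: 34,000,000·1.0308264535·0.4939 = EUR 17,310,256.30.
Swap to EUR now, deposit: 34,000,000·0.5163·1.0186755685 = EUR 17,882,034.66.
The quoted forward undervalues SGD, so borrow SGD, convert to EUR at spot, deposit the EUR at 3.06%, and buy SGD forward at 0.4939 to cover the loan.
Profit = 17,882,034.66 − 17,310,256.30 = EUR 571,778.

EUR 571,778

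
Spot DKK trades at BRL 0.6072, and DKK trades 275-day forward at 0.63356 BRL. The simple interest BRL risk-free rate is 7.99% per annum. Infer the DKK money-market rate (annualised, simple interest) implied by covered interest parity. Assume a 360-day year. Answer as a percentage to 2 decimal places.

T = 275/360 years.
CIP gives F = S · g_BRL/g_DKK, so g_BRL/g_DKK = 0.63356/0.6072 = 1.0434124.
BRL growth factor: 1 + 0.0799×275/360 = 1.0610347.
So the DKK growth factor = 1.0168891.
(1.0168891 − 1)/T = 0.022109, i.e. 2.21%.

2.21%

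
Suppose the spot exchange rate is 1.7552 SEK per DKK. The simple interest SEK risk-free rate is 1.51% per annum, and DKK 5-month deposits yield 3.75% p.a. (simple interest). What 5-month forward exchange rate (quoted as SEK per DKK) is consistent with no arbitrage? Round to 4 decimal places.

1.7391

T = 5/12 years.
Growth of 1 SEK over T: 1 + 0.0151×5/12 = 1.0062917.
Growth of 1 DKK over T: 1 + 0.0375×5/12 = 1.015625.
Forward (SEK per DKK) = 1.7552 × 1.0062917 / 1.015625 = 1.739070.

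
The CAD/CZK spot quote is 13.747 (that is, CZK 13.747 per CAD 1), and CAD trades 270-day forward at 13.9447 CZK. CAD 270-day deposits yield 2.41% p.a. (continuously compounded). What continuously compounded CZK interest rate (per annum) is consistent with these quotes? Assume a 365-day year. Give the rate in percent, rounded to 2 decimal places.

4.34%

T = 270/365 years.
CIP gives F = S · g_CZK/g_CAD, so g_CZK/g_CAD = 13.9447/13.747 = 1.0143813.
The CAD side grows by e^(0.0241×270/365) = 1.0179873.
So the CZK growth factor = 1.0326273.
r = ln(1.0326273)/(270/365) = 0.043403 → 4.34%.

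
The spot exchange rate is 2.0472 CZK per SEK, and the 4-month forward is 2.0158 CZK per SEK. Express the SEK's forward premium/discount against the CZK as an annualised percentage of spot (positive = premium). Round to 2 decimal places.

-4.60%

T = 4/12 years.
Period premium: (2.0158 − 2.0472)/2.0472 = -0.0153380.
Per annum: -0.0153380 / (4/12) = -0.046014 = -4.60%.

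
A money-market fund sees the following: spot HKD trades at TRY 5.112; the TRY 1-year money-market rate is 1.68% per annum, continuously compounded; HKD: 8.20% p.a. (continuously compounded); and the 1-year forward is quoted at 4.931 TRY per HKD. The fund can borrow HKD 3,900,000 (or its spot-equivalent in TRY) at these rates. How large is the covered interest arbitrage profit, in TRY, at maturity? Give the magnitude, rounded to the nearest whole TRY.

TRY 599,725

T = 1 year.
Route A — deposit HKD, sell forward: 3,900,000 × 1.0854558098 × 4.931 = TRY 20,874,292.13.
Route B — convert at spot, deposit TRY: 3,900,000 × 5.112 × 1.0169419136 = TRY 20,274,567.54.
The quoted forward overvalues HKD, so borrow TRY, buy HKD at spot, deposit the HKD at 8.20%, and sell the proceeds forward at 4.931.
The gap between the two covered legs is TRY 599,725.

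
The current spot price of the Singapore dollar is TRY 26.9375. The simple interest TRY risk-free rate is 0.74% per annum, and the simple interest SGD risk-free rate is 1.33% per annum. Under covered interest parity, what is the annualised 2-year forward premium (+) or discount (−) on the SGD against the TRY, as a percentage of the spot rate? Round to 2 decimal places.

T = 2 years.
CIP forward (TRY per SGD) = 26.9375 × 1.014800/1.026600 = 26.6278736.
(F − S)/S ÷ T = (26.6278736 − 26.9375)/26.9375/2 = -0.005747 → -0.57%.

-0.57%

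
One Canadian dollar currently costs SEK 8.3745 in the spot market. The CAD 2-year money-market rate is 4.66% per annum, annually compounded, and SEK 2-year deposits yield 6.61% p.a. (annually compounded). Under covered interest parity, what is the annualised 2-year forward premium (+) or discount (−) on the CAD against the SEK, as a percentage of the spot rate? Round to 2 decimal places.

T = 2 years.
CIP forward (SEK per CAD) = 8.3745 × 1.1365692/1.0953716 = 8.6894701.
Annualised premium = (F − S)/S × (1/T) = (8.6894701 − 8.3745)/8.3745 ÷ 2 = 1.88%.

+1.88%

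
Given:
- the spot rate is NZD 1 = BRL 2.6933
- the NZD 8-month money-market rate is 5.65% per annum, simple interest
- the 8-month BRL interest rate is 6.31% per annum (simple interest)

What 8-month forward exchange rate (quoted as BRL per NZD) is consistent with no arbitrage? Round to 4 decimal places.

2.7047

T = 8/12 years.
Growth of 1 BRL over T: 1 + 0.0631×8/12 = 1.0420667.
Growth of 1 NZD over T: 1 + 0.0565×8/12 = 1.0376667.
CIP: F = S · (grow BRL)/(grow NZD) = 2.6933 × 1.0420667/1.0376667 = 2.704720 BRL per NZD.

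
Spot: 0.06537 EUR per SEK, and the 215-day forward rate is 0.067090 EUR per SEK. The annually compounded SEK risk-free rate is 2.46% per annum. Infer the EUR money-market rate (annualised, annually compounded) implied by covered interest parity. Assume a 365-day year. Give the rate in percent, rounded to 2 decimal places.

7.08%

T = 215/365 years.
F/S = 0.06709/0.06537 = 1.0263118 = (growth of EUR) / (growth of SEK).
The SEK side grows by (1 + 0.0246)^(215/365) = 1.014418.
So the EUR growth factor = 1.0411092.
r = 1.0411092^(365/215) − 1 = 0.070787 → 7.08%.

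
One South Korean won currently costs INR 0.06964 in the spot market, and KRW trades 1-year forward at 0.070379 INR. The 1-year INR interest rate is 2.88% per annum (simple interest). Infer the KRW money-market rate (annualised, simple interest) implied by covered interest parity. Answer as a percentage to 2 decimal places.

T = 1 year.
F/S = 0.070379/0.06964 = 1.0106117 = (growth of INR) / (growth of KRW).
INR growth factor: 1 + 0.0288×1 = 1.028800.
That pins the KRW growth at 1.0179973.
r = (1.0179973 − 1)/1 = 0.017997 → 1.80%.

1.80%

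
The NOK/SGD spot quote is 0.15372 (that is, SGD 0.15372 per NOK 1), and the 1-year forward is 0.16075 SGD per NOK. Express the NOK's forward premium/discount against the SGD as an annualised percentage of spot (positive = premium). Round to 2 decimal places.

+4.57%

T = 1 year.
NOK trades forward at +4.57325% vs spot over the period.
×(1/T) gives 4.57% p.a.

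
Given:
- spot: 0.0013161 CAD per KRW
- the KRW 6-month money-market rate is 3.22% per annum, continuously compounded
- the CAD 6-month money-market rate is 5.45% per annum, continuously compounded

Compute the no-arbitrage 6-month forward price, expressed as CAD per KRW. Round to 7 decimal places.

0.0013309

T = 6/12 years.
CAD growth factor: e^(0.0545×6/12) = 1.0276247.
KRW growth factor: e^(0.0322×6/12) = 1.0162303.
So F = 0.0013161 × 1.0276247 / 1.0162303 = 0.001330857 (CAD/KRW).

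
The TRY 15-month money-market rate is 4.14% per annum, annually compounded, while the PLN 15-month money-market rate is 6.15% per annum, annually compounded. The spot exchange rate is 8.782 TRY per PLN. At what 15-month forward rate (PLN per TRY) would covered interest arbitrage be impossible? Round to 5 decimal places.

0.11662

T = 15/12 years.
TRY accumulates by (1 + 0.0414)^(15/12) = 1.0520151.
PLN accumulates by (1 + 0.0615)^(15/12) = 1.0774571.
So F = 8.782 × 1.0520151 / 1.0774571 = 8.574631 (TRY/PLN).
Invert for PLN per TRY: 1 / 8.574631 = 0.11662.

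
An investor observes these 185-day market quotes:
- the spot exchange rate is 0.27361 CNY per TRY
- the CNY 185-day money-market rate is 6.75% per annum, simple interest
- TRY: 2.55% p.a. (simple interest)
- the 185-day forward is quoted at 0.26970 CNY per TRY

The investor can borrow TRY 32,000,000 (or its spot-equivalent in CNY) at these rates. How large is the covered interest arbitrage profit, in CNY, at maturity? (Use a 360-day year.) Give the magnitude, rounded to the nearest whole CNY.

T = 185/360 years.
Invest the TRY and cover forward: 32,000,000 × 1.013104167 × 0.26970 = CNY 8,743,494.20.
Convert at spot and invest in CNY: 32,000,000 × 0.27361 × 1.0346875 = CNY 9,059,227.10.
The quoted forward undervalues TRY, so borrow TRY, convert to CNY at spot, deposit the CNY at 6.75%, and buy TRY forward at 0.26970 to cover the loan.
Arbitrage profit = |8,743,494.20 − 9,059,227.10| = CNY 315,733.

CNY 315,733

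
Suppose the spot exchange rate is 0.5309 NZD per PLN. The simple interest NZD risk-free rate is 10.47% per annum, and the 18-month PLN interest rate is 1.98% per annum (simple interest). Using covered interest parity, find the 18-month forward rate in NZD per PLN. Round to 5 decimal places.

0.59656

T = 18/12 years.
Growth of 1 NZD over T: 1 + 0.1047×18/12 = 1.157050.
PLN accumulates by 1 + 0.0198×18/12 = 1.029700.
Forward (NZD per PLN) = 0.5309 × 1.157050 / 1.029700 = 0.5965600.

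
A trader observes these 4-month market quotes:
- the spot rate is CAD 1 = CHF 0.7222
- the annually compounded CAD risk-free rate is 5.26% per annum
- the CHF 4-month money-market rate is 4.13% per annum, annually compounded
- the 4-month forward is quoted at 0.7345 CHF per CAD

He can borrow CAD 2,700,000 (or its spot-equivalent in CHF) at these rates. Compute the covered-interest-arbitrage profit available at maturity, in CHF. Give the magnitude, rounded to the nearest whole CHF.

CHF 40,906

T = 4/12 years.
Route A — deposit CAD, sell forward: 2,700,000 × 1.017234596 × 0.7345 = CHF 2,017,328.79.
Route B — convert at spot, deposit CHF: 2,700,000 × 0.7222 × 1.013581378 = CHF 1,976,422.87.
The quoted forward overvalues CAD, so borrow CHF, buy CAD at spot, deposit the CAD at 5.26%, and sell the proceeds forward at 0.7345.
Profit = 2,017,328.79 − 1,976,422.87 = CHF 40,906.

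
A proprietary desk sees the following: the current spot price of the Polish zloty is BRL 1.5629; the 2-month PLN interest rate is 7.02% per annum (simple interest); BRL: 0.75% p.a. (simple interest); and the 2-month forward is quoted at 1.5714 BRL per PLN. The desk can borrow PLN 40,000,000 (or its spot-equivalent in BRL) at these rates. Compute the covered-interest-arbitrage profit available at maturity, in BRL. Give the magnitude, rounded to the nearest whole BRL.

BRL 997,270

T = 2/12 years.
Keep in PLN, deliver into the forward: 40,000,000·1.011700·1.5714 = BRL 63,591,415.20.
Swap to BRL now, deposit: 40,000,000·1.5629·1.001250 = BRL 62,594,145.00.
The quoted forward overvalues PLN, so borrow BRL, buy PLN at spot, deposit the PLN at 7.02%, and sell the proceeds forward at 1.5714.
Profit = 63,591,415.20 − 62,594,145.00 = BRL 997,270.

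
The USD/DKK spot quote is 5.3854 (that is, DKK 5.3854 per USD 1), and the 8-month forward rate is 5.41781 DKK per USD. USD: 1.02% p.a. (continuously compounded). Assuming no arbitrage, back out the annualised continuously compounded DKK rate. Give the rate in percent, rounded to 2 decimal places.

1.92%

T = 8/12 years.
By CIP, F/S equals the DKK-to-USD growth ratio: 5.41781/5.3854 = 1.0060181.
USD growth factor: e^(0.0102×8/12) = 1.0068232.
That pins the DKK growth at 1.0128824.
r = ln(1.0128824)/(8/12) = 0.019200 → 1.92%.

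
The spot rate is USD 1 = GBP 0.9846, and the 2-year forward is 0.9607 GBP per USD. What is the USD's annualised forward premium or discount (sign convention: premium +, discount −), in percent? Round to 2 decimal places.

-1.21%

T = 2 years.
USD trades forward at -2.42738% vs spot over the period.
×(1/T) gives -1.21% p.a.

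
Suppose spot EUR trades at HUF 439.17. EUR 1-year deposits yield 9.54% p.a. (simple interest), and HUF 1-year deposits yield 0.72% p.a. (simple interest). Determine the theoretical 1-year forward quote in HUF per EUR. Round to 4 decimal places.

T = 1 year.
Growth of 1 HUF over T: 1 + 0.0072×1 = 1.007200.
Growth of 1 EUR over T: 1 + 0.0954×1 = 1.095400.
Forward (HUF per EUR) = 439.17 × 1.007200 / 1.095400 = 403.808676.

403.8087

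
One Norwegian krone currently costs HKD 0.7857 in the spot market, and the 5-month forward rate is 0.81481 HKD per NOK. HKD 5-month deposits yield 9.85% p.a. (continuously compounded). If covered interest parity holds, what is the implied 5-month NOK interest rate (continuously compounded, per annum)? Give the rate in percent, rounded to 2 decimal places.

T = 5/12 years.
CIP gives F = S · g_HKD/g_NOK, so g_HKD/g_NOK = 0.81481/0.7857 = 1.0370498.
The HKD side grows by e^(0.0985×5/12) = 1.0418955.
That pins the NOK growth at 1.0046726.
r = ln(1.0046726)/(5/12) = 0.011188 → 1.12%.

1.12%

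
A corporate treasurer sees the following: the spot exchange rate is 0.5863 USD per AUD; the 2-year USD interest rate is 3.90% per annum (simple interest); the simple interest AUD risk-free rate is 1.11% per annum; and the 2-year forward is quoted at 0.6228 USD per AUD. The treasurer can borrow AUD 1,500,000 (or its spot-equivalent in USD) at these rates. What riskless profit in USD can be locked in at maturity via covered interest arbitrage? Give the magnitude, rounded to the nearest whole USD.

USD 6,892

T = 2 years.
Keep in AUD, deliver into the forward: 1,500,000·1.022200·0.6228 = USD 954,939.24.
Swap to USD now, deposit: 1,500,000·0.5863·1.078000 = USD 948,047.10.
The quoted forward overvalues AUD, so borrow USD, buy AUD at spot, deposit the AUD at 1.11%, and sell the proceeds forward at 0.6228.
Arbitrage profit = |954,939.24 − 948,047.10| = USD 6,892.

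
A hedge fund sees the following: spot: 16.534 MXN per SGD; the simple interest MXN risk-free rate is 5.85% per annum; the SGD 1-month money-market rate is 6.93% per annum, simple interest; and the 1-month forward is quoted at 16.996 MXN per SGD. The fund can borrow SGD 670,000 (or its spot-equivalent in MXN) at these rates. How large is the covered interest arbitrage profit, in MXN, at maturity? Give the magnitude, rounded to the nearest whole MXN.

T = 1/12 years.
Route A — deposit SGD, sell forward: 670,000 × 1.005775 × 16.996 = MXN 11,453,081.77.
Route B — convert at spot, deposit MXN: 670,000 × 16.534 × 1.004875 = MXN 11,131,784.18.
The quoted forward overvalues SGD, so borrow MXN, buy SGD at spot, deposit the SGD at 6.93%, and sell the proceeds forward at 16.996.
Profit = 11,453,081.77 − 11,131,784.18 = MXN 321,298.

MXN 321,298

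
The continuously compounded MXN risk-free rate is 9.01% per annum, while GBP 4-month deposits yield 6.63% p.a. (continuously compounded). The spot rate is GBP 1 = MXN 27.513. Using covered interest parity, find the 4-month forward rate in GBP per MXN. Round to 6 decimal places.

0.036059

T = 4/12 years.
MXN accumulates by e^(0.0901×4/12) = 1.0304889.
GBP accumulates by e^(0.0663×4/12) = 1.022346.
Forward (MXN per GBP) = 27.513 × 1.0304889 / 1.022346 = 27.73214.
Quoted the other way: 1/27.73214 = 0.036059 GBP per MXN.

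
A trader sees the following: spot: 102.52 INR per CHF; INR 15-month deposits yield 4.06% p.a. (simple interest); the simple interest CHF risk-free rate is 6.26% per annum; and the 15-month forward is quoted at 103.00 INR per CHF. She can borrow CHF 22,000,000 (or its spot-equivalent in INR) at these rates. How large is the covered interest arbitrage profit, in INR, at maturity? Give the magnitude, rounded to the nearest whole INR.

INR 73,410,920

T = 15/12 years.
Route A — deposit CHF, sell forward: 22,000,000 × 1.078250 × 103.00 = INR 2,443,314,500.00.
Route B — convert at spot, deposit INR: 22,000,000 × 102.52 × 1.050750 = INR 2,369,903,580.00.
The quoted forward overvalues CHF, so borrow INR, buy CHF at spot, deposit the CHF at 6.26%, and sell the proceeds forward at 103.00.
The gap between the two covered legs is INR 73,410,920.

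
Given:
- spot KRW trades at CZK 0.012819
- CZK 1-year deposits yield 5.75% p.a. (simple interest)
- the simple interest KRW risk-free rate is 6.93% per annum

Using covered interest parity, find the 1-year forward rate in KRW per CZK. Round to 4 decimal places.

T = 1 year.
CZK accumulates by 1 + 0.0575×1 = 1.057500.
KRW growth factor: 1 + 0.0693×1 = 1.069300.
So F = 0.012819 × 1.057500 / 1.069300 = 0.012677539 (CZK/KRW).
Quoted the other way: 1/0.012677539 = 78.8797 KRW per CZK.

78.8797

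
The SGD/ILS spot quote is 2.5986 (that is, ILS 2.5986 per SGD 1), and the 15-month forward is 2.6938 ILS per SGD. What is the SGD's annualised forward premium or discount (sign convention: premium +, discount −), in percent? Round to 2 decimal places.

+2.93%

T = 15/12 years.
Period premium: (2.6938 − 2.5986)/2.5986 = 0.0366351.
Per annum: 0.0366351 / (15/12) = 0.029308 = 2.93%.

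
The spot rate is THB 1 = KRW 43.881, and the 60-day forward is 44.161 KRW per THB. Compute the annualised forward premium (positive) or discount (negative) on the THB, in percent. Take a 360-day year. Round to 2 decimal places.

+3.83%

T = 60/360 years.
Period premium: (44.161 − 43.881)/43.881 = 0.0063809.
Annualise by dividing by T: 0.0063809 / (60/360) = 0.038285 → 3.83%.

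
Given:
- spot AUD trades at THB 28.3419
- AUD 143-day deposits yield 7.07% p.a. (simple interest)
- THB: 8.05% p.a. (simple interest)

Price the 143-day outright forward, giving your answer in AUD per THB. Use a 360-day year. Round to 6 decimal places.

0.035150

T = 143/360 years.
Growth of 1 THB over T: 1 + 0.0805×143/360 = 1.0319764.
Growth of 1 AUD over T: 1 + 0.0707×143/360 = 1.0280836.
Forward (THB per AUD) = 28.3419 × 1.0319764 / 1.0280836 = 28.44922.
Invert for AUD per THB: 1 / 28.44922 = 0.035150.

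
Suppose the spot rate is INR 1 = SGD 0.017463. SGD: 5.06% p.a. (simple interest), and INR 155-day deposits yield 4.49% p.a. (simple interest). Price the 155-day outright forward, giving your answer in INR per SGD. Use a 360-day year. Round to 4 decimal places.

57.1264

T = 155/360 years.
SGD growth factor: 1 + 0.0506×155/360 = 1.02178611.
Growth of 1 INR over T: 1 + 0.0449×155/360 = 1.01933194.
CIP: F = S · (grow SGD)/(grow INR) = 0.017463 × 1.02178611/1.01933194 = 0.017505044 SGD per INR.
Invert for INR per SGD: 1 / 0.017505044 = 57.1264.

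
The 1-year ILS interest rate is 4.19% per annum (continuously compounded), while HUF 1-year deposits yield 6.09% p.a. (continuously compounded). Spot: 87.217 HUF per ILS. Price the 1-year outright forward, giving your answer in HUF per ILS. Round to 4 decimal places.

T = 1 year.
HUF accumulates by e^(0.0609×1) = 1.06279263.
Growth of 1 ILS over T: e^(0.0419×1) = 1.04279019.
So F = 87.217 × 1.06279263 / 1.04279019 = 88.889966 (HUF/ILS).

88.8900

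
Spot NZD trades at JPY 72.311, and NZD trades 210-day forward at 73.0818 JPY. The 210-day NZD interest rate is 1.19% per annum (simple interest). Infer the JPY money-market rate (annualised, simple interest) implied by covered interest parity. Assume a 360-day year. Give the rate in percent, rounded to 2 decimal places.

3.03%

T = 210/360 years.
F/S = 73.0818/72.311 = 1.0106595 = (growth of JPY) / (growth of NZD).
The NZD side grows by 1 + 0.0119×210/360 = 1.0069417.
So the JPY growth factor = 1.0176752.
(1.0176752 − 1)/T = 0.030300, i.e. 3.03%.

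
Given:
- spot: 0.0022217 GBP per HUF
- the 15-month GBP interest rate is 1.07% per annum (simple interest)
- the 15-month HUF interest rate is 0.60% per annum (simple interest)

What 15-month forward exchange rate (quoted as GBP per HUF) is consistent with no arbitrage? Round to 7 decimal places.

T = 15/12 years.
GBP growth factor: 1 + 0.0107×15/12 = 1.013375.
Growth of 1 HUF over T: 1 + 0.0060×15/12 = 1.007500.
Forward (GBP per HUF) = 0.0022217 × 1.013375 / 1.007500 = 0.002234655.

0.0022347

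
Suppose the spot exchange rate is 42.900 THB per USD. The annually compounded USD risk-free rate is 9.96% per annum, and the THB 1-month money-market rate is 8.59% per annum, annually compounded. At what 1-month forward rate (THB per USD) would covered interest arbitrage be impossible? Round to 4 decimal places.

T = 1/12 years.
THB growth factor: (1 + 0.0859)^(1/12) = 1.00689106.
Growth of 1 USD over T: (1 + 0.0996)^(1/12) = 1.00794359.
Forward (THB per USD) = 42.9 × 1.00689106 / 1.00794359 = 42.855202.

42.8552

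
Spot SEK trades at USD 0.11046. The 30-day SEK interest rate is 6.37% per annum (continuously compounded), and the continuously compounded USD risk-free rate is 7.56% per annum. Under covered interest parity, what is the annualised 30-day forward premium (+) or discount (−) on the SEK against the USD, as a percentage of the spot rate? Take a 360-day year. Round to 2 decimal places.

+1.19%

T = 30/360 years.
F = S · g_USD/g_SEK = 0.11046 × 1.0063199/1.0053224 = 0.11056960.
Annualised premium = (F − S)/S × (1/T) = (0.11056960 − 0.11046)/0.11046 ÷ (30/360) = 1.19%.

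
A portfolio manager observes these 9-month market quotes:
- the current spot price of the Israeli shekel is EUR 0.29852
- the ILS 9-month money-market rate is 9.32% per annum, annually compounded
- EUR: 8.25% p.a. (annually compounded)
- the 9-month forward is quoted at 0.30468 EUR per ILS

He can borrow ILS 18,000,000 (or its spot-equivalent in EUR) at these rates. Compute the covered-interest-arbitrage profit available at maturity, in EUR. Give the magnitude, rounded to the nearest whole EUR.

EUR 160,767

T = 9/12 years.
Invest the ILS and cover forward: 18,000,000 × 1.069115725 × 0.30468 = EUR 5,863,287.22.
Convert at spot and invest in EUR: 18,000,000 × 0.29852 × 1.061257882 = EUR 5,702,520.65.
The quoted forward overvalues ILS, so borrow EUR, buy ILS at spot, deposit the ILS at 9.32%, and sell the proceeds forward at 0.30468.
Profit = 5,863,287.22 − 5,702,520.65 = EUR 160,767.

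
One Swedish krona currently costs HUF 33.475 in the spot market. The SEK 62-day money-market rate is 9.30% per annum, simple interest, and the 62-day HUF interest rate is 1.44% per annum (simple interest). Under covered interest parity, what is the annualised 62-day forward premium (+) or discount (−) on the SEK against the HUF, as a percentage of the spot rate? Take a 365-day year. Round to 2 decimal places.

-7.74%

T = 62/365 years.
No-arbitrage forward: 33.475 × 1.002446 / 1.0157973 = 33.035016 HUF/SEK.
(F − S)/S ÷ T = (33.035016 − 33.475)/33.475/(62/365) = -0.077378 → -7.74%.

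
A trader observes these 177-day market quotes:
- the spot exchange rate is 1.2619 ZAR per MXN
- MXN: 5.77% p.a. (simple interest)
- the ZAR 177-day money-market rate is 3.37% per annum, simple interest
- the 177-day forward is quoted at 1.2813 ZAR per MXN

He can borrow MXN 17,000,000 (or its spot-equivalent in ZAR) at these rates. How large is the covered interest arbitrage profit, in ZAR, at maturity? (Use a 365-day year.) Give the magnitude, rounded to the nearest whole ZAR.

T = 177/365 years.
Route A — deposit MXN, sell forward: 17,000,000 × 1.0279805479 × 1.2813 = ZAR 22,391,575.09.
Route B — convert at spot, deposit ZAR: 17,000,000 × 1.2619 × 1.0163421918 = ZAR 21,802,877.60.
The quoted forward overvalues MXN, so borrow ZAR, buy MXN at spot, deposit the MXN at 5.77%, and sell the proceeds forward at 1.2813.
Profit = 22,391,575.09 − 21,802,877.60 = ZAR 588,697.

ZAR 588,697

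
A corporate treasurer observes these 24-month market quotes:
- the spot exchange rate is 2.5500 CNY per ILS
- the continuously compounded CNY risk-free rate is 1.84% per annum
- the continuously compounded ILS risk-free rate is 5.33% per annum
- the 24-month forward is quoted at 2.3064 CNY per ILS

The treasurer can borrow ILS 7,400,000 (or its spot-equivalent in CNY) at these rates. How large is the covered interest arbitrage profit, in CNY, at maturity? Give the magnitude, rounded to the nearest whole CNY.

CNY 590,098

T = 2 years.
Keep in ILS, deliver into the forward: 7,400,000·1.1124891698·2.3064 = CNY 18,987,253.16.
Swap to CNY now, deposit: 7,400,000·2.5500·1.037485503 = CNY 19,577,351.44.
The quoted forward undervalues ILS, so borrow ILS, convert to CNY at spot, deposit the CNY at 1.84%, and buy ILS forward at 2.3064 to cover the loan.
The gap between the two covered legs is CNY 590,098.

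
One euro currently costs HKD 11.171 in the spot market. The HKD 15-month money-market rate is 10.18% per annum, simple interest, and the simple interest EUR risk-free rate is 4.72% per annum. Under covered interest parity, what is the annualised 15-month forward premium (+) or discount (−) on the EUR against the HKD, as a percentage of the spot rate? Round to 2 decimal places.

+5.16%

T = 15/12 years.
F = S · g_HKD/g_EUR = 11.171 × 1.127250/1.059000 = 11.890944.
(F − S)/S ÷ T = (11.890944 − 11.171)/11.171/(15/12) = 0.051558 → 5.16%.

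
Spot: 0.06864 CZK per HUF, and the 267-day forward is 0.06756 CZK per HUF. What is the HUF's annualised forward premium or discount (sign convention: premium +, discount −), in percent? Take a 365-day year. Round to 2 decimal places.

-2.15%

T = 267/365 years.
HUF trades forward at -1.57343% vs spot over the period.
×(1/T) gives -2.15% p.a.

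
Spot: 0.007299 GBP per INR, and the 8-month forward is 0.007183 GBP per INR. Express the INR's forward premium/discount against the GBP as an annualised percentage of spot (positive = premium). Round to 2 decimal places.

T = 8/12 years.
INR trades forward at -1.58926% vs spot over the period.
Annualise by dividing by T: -0.0158926 / (8/12) = -0.023839 → -2.38%.

-2.38%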